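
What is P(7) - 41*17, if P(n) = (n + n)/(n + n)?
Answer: -696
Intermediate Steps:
P(n) = 1 (P(n) = (2*n)/((2*n)) = (2*n)*(1/(2*n)) = 1)
P(7) - 41*17 = 1 - 41*17 = 1 - 697 = -696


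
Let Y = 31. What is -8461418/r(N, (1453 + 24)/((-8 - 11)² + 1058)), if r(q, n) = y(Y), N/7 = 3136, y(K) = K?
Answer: -8461418/31 ≈ -2.7295e+5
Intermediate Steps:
N = 21952 (N = 7*3136 = 21952)
r(q, n) = 31
-8461418/r(N, (1453 + 24)/((-8 - 11)² + 1058)) = -8461418/31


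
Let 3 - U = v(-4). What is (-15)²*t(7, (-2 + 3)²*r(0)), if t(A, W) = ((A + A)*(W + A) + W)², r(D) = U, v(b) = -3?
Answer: 7952400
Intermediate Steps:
U = 6 (U = 3 - 1*(-3) = 3 + 3 = 6)
r(D) = 6
t(A, W) = (W + 2*A*(A + W))² (t(A, W) = ((2*A)*(A + W) + W)² = (2*A*(A + W) + W)² = (W + 2*A*(A + W))²)
(-15)²*t(7, (-2 + 3)²*r(0)) = (-15)²*((-2 + 3)²*6 + 2*7² + 2*7*((-2 + 3)²*6))² = 225*(1²*6 + 2*49 + 2*7*(1²*6))² = 225*(1*6 + 98 + 2*7*(1*6))² = 225*(6 + 98 + 2*7*6)² = 225*(6 + 98 + 84)² = 225*188² = 225*35344 = 7952400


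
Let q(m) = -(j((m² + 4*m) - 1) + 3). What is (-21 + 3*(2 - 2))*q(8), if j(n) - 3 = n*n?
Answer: 189651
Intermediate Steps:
j(n) = 3 + n² (j(n) = 3 + n*n = 3 + n²)
q(m) = -6 - (-1 + m² + 4*m)² (q(m) = -((3 + ((m² + 4*m) - 1)²) + 3) = -((3 + (-1 + m² + 4*m)²) + 3) = -(6 + (-1 + m² + 4*m)²) = -6 - (-1 + m² + 4*m)²)
(-21 + 3*(2 - 2))*q(8) = (-21 + 3*(2 - 2))*(-6 - (-1 + 8² + 4*8)²) = (-21 + 3*0)*(-6 - (-1 + 64 + 32)²) = (-21 + 0)*(-6 - 1*95²) = -21*(-6 - 1*9025) = -21*(-6 - 9025) = -21*(-9031) = 189651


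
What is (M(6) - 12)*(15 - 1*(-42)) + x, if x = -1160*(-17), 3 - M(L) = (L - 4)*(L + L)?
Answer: 17839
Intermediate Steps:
M(L) = 3 - 2*L*(-4 + L) (M(L) = 3 - (L - 4)*(L + L) = 3 - (-4 + L)*2*L = 3 - 2*L*(-4 + L))
x = 19720
(M(6) - 12)*(15 - 1*(-42)) + x = ((3 - 2*6**2 + 8*6) - 12)*(15 - 1*(-42)) + 19720 = ((3 - 2*36 + 48) - 12)*(15 + 42) + 19720 = ((3 - 72 + 48) - 12)*57 + 19720 = (-21 - 12)*57 + 19720 = -33*57 + 19720 = -1881 + 19720 = 17839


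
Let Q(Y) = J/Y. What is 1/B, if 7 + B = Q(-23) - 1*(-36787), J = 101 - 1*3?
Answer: 23/845842 ≈ 2.7192e-5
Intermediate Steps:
J = 98 (J = 101 - 3 = 98)
Q(Y) = 98/Y
B = 845842/23 (B = -7 + (98/(-23) - 1*(-36787)) = -7 + (98*(-1/23) + 36787) = -7 + (-98/23 + 36787) = -7 + 846003/23 = 845842/23 ≈ 36776.)
1/B = 1/(845842/23) = 23/845842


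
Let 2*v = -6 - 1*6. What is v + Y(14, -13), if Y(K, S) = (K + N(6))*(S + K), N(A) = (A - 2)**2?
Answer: 24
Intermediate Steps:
N(A) = (-2 + A)**2
v = -6 (v = (-6 - 1*6)/2 = (-6 - 6)/2 = (1/2)*(-12) = -6)
Y(K, S) = (16 + K)*(K + S) (Y(K, S) = (K + (-2 + 6)**2)*(S + K) = (K + 4**2)*(K + S) = (K + 16)*(K + S) = (16 + K)*(K + S))
v + Y(14, -13) = -6 + (14**2 + 16*14 + 16*(-13) + 14*(-13)) = -6 + (196 + 224 - 208 - 182) = -6 + 30 = 24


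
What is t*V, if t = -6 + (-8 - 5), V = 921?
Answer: -17499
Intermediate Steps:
t = -19 (t = -6 - 13 = -19)
t*V = -19*921 = -17499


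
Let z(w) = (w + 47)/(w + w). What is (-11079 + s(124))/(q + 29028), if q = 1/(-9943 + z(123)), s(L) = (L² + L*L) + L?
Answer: 8069943496/11832819063 ≈ 0.68200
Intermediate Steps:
z(w) = (47 + w)/(2*w) (z(w) = (47 + w)/((2*w)) = (47 + w)*(1/(2*w)) = (47 + w)/(2*w))
s(L) = L + 2*L² (s(L) = (L² + L²) + L = 2*L² + L = L + 2*L²)
q = -123/1222904 (q = 1/(-9943 + (½)*(47 + 123)/123) = 1/(-9943 + (½)*(1/123)*170) = 1/(-9943 + 85/123) = 1/(-1222904/123) = -123/1222904 ≈ -0.00010058)
(-11079 + s(124))/(q + 29028) = (-11079 + 124*(1 + 2*124))/(-123/1222904 + 29028) = (-11079 + 124*(1 + 248))/(35498457189/1222904) = (-11079 + 124*249)*(1222904/35498457189) = (-11079 + 30876)*(1222904/35498457189) = 19797*(1222904/35498457189) = 8069943496/11832819063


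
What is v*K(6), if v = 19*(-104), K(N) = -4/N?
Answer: 3952/3 ≈ 1317.3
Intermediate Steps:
v = -1976
v*K(6) = -(-7904)/6 = -1976*(-2/3) = 3952/3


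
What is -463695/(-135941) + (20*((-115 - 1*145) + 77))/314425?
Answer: 29059951263/8548649785 ≈ 3.3994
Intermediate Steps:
-463695/(-135941) + (20*((-115 - 1*145) + 77))/314425 = -463695*(-1/135941) + (20*((-115 - 145) + 77))*(1/314425) = 463695/135941 + (20*(-260 + 77))*(1/314425) = 463695/135941 + (20*(-183))*(1/314425) = 463695/135941 - 3660*1/314425 = 463695/135941 - 732/62885 = 29059951263/8548649785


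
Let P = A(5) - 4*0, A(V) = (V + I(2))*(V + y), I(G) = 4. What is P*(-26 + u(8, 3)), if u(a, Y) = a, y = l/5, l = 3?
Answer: -4536/5 ≈ -907.20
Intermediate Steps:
y = ⅗ (y = 3/5 = 3*(⅕) = ⅗ ≈ 0.60000)
A(V) = (4 + V)*(⅗ + V) (A(V) = (V + 4)*(V + ⅗) = (4 + V)*(⅗ + V))
P = 252/5 (P = (12/5 + 5² + (23/5)*5) - 4*0 = (12/5 + 25 + 23) + 0 = 252/5 + 0 = 252/5 ≈ 50.400)
P*(-26 + u(8, 3)) = 252*(-26 + 8)/5 = (252/5)*(-18) = -4536/5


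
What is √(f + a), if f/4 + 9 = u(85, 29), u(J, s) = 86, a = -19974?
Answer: I*√19666 ≈ 140.24*I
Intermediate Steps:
f = 308 (f = -36 + 4*86 = -36 + 344 = 308)
√(f + a) = √(308 - 19974) = √(-19666) = I*√19666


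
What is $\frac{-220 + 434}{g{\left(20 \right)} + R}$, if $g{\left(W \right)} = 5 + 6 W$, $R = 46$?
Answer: $\frac{214}{171} \approx 1.2515$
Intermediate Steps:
$\frac{-220 + 434}{g{\left(20 \right)} + R} = \frac{-220 + 434}{\left(5 + 6 \cdot 20\right) + 46} = \frac{214}{\left(5 + 120\right) + 46} = \frac{214}{125 + 46} = \frac{214}{171}$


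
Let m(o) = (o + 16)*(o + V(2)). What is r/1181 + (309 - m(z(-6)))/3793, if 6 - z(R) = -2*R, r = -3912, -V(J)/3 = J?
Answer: -14331567/4479533 ≈ -3.1993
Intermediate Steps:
V(J) = -3*J
z(R) = 6 + 2*R (z(R) = 6 - (-2)*R = 6 + 2*R)
m(o) = (-6 + o)*(16 + o) (m(o) = (o + 16)*(o - 3*2) = (16 + o)*(o - 6) = (16 + o)*(-6 + o) = (-6 + o)*(16 + o))
r/1181 + (309 - m(z(-6)))/3793 = -3912/1181 + (309 - (-96 + (6 + 2*(-6))**2 + 10*(6 + 2*(-6))))/3793 = -3912*1/1181 + (309 - (-96 + (6 - 12)**2 + 10*(6 - 12)))*(1/3793) = -3912/1181 + (309 - (-96 + (-6)**2 + 10*(-6)))*(1/3793) = -3912/1181 + (309 - (-96 + 36 - 60))*(1/3793) = -3912/1181 + (309 - 1*(-120))*(1/3793) = -3912/1181 + (309 + 120)*(1/3793) = -3912/1181 + 429*(1/3793) = -3912/1181 + 429/3793 = -14331567/4479533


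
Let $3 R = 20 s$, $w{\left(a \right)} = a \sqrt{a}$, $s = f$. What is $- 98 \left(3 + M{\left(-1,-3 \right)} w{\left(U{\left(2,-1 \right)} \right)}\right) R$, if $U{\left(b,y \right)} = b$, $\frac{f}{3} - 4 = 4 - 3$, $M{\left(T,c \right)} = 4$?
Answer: $-29400 - 78400 \sqrt{2} \approx -1.4027 \cdot 10^{5}$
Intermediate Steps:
$f = 15$ ($f = 12 + 3 \left(4 - 3\right) = 12 + 3 \cdot 1 = 12 + 3 = 15$)
$s = 15$
$w{\left(a \right)} = a^{\frac{3}{2}}$
$R = 100$ ($R = \frac{20 \cdot 15}{3} = \frac{1}{3} \cdot 300 = 100$)
$- 98 \left(3 + M{\left(-1,-3 \right)} w{\left(U{\left(2,-1 \right)} \right)}\right) R = - 98 \left(3 + 4 \cdot 2^{\frac{3}{2}}\right) 100 = - 98 \left(3 + 4 \cdot 2 \sqrt{2}\right) 100 = - 98 \left(3 + 8 \sqrt{2}\right) 100 = \left(-294 - 784 \sqrt{2}\right) 100 = -29400 - 78400 \sqrt{2}$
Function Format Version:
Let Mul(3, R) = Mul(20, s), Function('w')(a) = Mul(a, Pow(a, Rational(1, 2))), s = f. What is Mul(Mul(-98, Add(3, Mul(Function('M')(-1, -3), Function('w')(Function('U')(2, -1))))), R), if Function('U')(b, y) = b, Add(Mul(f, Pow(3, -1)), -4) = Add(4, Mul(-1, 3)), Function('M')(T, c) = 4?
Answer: Add(-29400, Mul(-78400, Pow(2, Rational(1, 2)))) ≈ -1.4027e+5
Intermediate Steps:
f = 15 (f = Add(12, Mul(3, Add(4, Mul(-1, 3)))) = Add(12, Mul(3, Add(4, -3))) = Add(12, Mul(3, 1)) = Add(12, 3) = 15)
s = 15
Function('w')(a) = Pow(a, Rational(3, 2))
R = 100 (R = Mul(Rational(1, 3), Mul(20, 15)) = Mul(Rational(1, 3), 300) = 100)
Mul(Mul(-98, Add(3, Mul(Function('M')(-1, -3), Function('w')(Function('U')(2, -1))))), R) = Mul(Mul(-98, Add(3, Mul(4, Pow(2, Rational(3, 2))))), 100) = Mul(Mul(-98, Add(3, Mul(4, Mul(2, Pow(2, Rational(1, 2)))))), 100) = Mul(Mul(-98, Add(3, Mul(8, Pow(2, Rational(1, 2))))), 100) = Mul(Add(-294, Mul(-784, Pow(2, Rational(1, 2)))), 100) = Add(-29400, Mul(-78400, Pow(2, Rational(1, 2))))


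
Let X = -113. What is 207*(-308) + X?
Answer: -63869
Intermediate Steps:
207*(-308) + X = 207*(-308) - 113 = -63756 - 113 = -63869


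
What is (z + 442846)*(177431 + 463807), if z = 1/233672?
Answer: 33177881923967547/116836 ≈ 2.8397e+11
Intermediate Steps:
z = 1/233672 ≈ 4.2795e-6
(z + 442846)*(177431 + 463807) = (1/233672 + 442846)*(177431 + 463807) = (103480710513/233672)*641238 = 33177881923967547/116836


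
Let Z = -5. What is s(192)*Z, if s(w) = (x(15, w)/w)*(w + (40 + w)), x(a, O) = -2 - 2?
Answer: 265/6 ≈ 44.167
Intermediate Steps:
x(a, O) = -4
s(w) = -4*(40 + 2*w)/w (s(w) = (-4/w)*(w + (40 + w)) = (-4/w)*(40 + 2*w) = -4*(40 + 2*w)/w)
s(192)*Z = (-8 - 160/192)*(-5) = (-8 - 160*1/192)*(-5) = (-8 - 5/6)*(-5) = -53/6*(-5) = 265/6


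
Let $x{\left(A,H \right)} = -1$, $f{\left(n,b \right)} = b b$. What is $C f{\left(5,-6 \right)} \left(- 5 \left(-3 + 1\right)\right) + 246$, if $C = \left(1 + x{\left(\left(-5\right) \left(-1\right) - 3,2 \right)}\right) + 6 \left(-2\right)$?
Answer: $-4074$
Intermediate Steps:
$f{\left(n,b \right)} = b^{2}$
$C = -12$ ($C = \left(1 - 1\right) + 6 \left(-2\right) = 0 - 12 = -12$)
$C f{\left(5,-6 \right)} \left(- 5 \left(-3 + 1\right)\right) + 246 = - 12 \left(-6\right)^{2} \left(- 5 \left(-3 + 1\right)\right) + 246 = - 12 \cdot 36 \left(\left(-5\right) \left(-2\right)\right) + 246 = - 12 \cdot 36 \cdot 10 + 246 = \left(-12\right) 360 + 246 = -4320 + 246 = -4074$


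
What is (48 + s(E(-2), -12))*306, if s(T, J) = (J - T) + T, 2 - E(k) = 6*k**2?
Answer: 11016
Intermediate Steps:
E(k) = 2 - 6*k**2
s(T, J) = J
(48 + s(E(-2), -12))*306 = (48 - 12)*306 = 36*306 = 11016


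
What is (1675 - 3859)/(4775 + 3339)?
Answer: -1092/4057 ≈ -0.26916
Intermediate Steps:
(1675 - 3859)/(4775 + 3339) = -2184/8114 = -2184*1/8114 = -1092/4057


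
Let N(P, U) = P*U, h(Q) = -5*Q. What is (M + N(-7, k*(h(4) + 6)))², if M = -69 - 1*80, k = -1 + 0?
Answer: 61009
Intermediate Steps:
k = -1
M = -149 (M = -69 - 80 = -149)
(M + N(-7, k*(h(4) + 6)))² = (-149 - (-7)*(-5*4 + 6))² = (-149 - (-7)*(-20 + 6))² = (-149 - (-7)*(-14))² = (-149 - 7*14)² = (-149 - 98)² = (-247)² = 61009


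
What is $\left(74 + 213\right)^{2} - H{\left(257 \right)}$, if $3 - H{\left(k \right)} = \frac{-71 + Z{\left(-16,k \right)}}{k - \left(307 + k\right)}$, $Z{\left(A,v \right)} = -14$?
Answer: $\frac{25286447}{307} \approx 82366.0$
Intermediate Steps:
$H{\left(k \right)} = \frac{836}{307}$ ($H{\left(k \right)} = 3 - \frac{-71 - 14}{k - \left(307 + k\right)} = 3 - - \frac{85}{-307} = 3 - \left(-85\right) \left(- \frac{1}{307}\right) = 3 - \frac{85}{307} = \frac{836}{307}$)
$\left(74 + 213\right)^{2} - H{\left(257 \right)} = \left(74 + 213\right)^{2} - \frac{836}{307} = 287^{2} - \frac{836}{307} = 82369 - \frac{836}{307} = \frac{25286447}{307}$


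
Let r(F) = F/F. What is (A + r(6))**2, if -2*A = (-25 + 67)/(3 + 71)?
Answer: 2809/5476 ≈ 0.51297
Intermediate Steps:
A = -21/74 (A = -(-25 + 67)/(2*(3 + 71)) = -21/74 ≈ -0.28378)
r(F) = 1
(A + r(6))**2 = (-21/74 + 1)**2 = (53/74)**2 = 2809/5476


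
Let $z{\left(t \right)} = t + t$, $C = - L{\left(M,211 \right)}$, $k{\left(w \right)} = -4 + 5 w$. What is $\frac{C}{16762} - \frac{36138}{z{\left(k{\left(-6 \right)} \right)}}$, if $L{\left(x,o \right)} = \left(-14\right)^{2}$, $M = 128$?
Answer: $\frac{8907821}{16762} \approx 531.43$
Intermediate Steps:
$L{\left(x,o \right)} = 196$
$C = -196$ ($C = \left(-1\right) 196 = -196$)
$z{\left(t \right)} = 2 t$
$\frac{C}{16762} - \frac{36138}{z{\left(k{\left(-6 \right)} \right)}} = - \frac{196}{16762} - \frac{36138}{2 \left(-4 + 5 \left(-6\right)\right)} = \left(-196\right) \frac{1}{16762} - \frac{36138}{2 \left(-4 - 30\right)} = - \frac{98}{8381} - \frac{36138}{2 \left(-34\right)} = - \frac{98}{8381} - \frac{36138}{-68} = - \frac{98}{8381} - - \frac{18069}{34} = - \frac{98}{8381} + \frac{18069}{34} = \frac{8907821}{16762}$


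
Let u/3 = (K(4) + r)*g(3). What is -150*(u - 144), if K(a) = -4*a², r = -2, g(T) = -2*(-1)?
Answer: 81000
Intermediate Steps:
g(T) = 2
u = -396 (u = 3*((-4*4² - 2)*2) = 3*((-4*16 - 2)*2) = 3*((-64 - 2)*2) = 3*(-66*2) = 3*(-132) = -396)
-150*(u - 144) = -150*(-396 - 144) = -150*(-540) = 81000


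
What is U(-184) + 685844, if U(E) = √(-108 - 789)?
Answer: 685844 + I*√897 ≈ 6.8584e+5 + 29.95*I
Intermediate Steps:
U(E) = I*√897 (U(E) = √(-897) = I*√897)
U(-184) + 685844 = I*√897 + 685844 = 685844 + I*√897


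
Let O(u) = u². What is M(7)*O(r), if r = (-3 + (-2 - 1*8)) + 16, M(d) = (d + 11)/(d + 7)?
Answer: 81/7 ≈ 11.571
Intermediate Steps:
M(d) = (11 + d)/(7 + d)
r = 3 (r = (-3 + (-2 - 8)) + 16 = (-3 - 10) + 16 = -13 + 16 = 3)
M(7)*O(r) = ((11 + 7)/(7 + 7))*3² = (18/14)*9 = ((1/14)*18)*9 = (9/7)*9 = 81/7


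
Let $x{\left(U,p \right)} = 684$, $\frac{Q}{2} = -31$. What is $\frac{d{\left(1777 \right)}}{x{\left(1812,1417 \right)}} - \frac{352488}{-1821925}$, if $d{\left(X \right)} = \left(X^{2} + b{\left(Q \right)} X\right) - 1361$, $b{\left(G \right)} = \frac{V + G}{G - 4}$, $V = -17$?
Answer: $\frac{379815620729947}{82248982200} \approx 4617.9$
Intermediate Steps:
$Q = -62$ ($Q = 2 \left(-31\right) = -62$)
$b{\left(G \right)} = \frac{-17 + G}{-4 + G}$ ($b{\left(G \right)} = \frac{-17 + G}{G - 4} = \frac{-17 + G}{-4 + G}$)
$d{\left(X \right)} = -1361 + X^{2} + \frac{79 X}{66}$ ($d{\left(X \right)} = \left(X^{2} + \frac{-17 - 62}{-4 - 62} X\right) - 1361 = \left(X^{2} + \frac{1}{-66} \left(-79\right) X\right) - 1361 = \left(X^{2} + \left(- \frac{1}{66}\right) \left(-79\right) X\right) - 1361 = \left(X^{2} + \frac{79 X}{66}\right) - 1361 = -1361 + X^{2} + \frac{79 X}{66}$)
$\frac{d{\left(1777 \right)}}{x{\left(1812,1417 \right)}} - \frac{352488}{-1821925} = \frac{-1361 + 1777^{2} + \frac{79}{66} \cdot 1777}{684} - \frac{352488}{-1821925} = \left(-1361 + 3157729 + \frac{140383}{66}\right) \frac{1}{684} - - \frac{352488}{1821925} = \frac{208460671}{66} \cdot \frac{1}{684} + \frac{352488}{1821925} = \frac{208460671}{45144} + \frac{352488}{1821925} = \frac{379815620729947}{82248982200}$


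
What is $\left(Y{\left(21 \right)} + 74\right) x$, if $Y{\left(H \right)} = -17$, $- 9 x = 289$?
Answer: $- \frac{5491}{3} \approx -1830.3$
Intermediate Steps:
$x = - \frac{289}{9}$ ($x = \left(- \frac{1}{9}\right) 289 = - \frac{289}{9} \approx -32.111$)
$\left(Y{\left(21 \right)} + 74\right) x = \left(-17 + 74\right) \left(- \frac{289}{9}\right) = 57 \left(- \frac{289}{9}\right) = - \frac{5491}{3}$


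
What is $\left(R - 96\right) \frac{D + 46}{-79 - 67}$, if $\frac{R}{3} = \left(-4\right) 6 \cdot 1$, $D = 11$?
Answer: $\frac{4788}{73} \approx 65.589$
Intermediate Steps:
$R = -72$ ($R = 3 \left(-4\right) 6 \cdot 1 = 3 \left(\left(-24\right) 1\right) = 3 \left(-24\right) = -72$)
$\left(R - 96\right) \frac{D + 46}{-79 - 67} = \left(-72 - 96\right) \frac{11 + 46}{-79 - 67} = - 168 \frac{57}{-146} = - 168 \cdot 57 \left(- \frac{1}{146}\right) = \left(-168\right) \left(- \frac{57}{146}\right) = \frac{4788}{73}$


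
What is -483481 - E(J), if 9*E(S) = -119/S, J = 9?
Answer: -39161842/81 ≈ -4.8348e+5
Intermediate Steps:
E(S) = -119/(9*S) (E(S) = (-119/S)/9 = -119/(9*S))
-483481 - E(J) = -483481 - (-119)/(9*9) = -483481 - 1*(-119/81) = -483481 + 119/81 = -39161842/81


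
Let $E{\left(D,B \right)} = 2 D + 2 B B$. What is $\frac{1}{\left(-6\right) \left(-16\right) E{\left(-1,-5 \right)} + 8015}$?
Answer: $\frac{1}{12623} \approx 7.9221 \cdot 10^{-5}$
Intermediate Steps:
$E{\left(D,B \right)} = 2 D + 2 B^{2}$
$\frac{1}{\left(-6\right) \left(-16\right) E{\left(-1,-5 \right)} + 8015} = \frac{1}{\left(-6\right) \left(-16\right) \left(2 \left(-1\right) + 2 \left(-5\right)^{2}\right) + 8015} = \frac{1}{96 \left(-2 + 2 \cdot 25\right) + 8015} = \frac{1}{96 \left(-2 + 50\right) + 8015} = \frac{1}{96 \cdot 48 + 8015} = \frac{1}{4608 + 8015} = \frac{1}{12623}$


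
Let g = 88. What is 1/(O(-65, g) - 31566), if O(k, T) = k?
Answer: -1/31631 ≈ -3.1615e-5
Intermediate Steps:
1/(O(-65, g) - 31566) = 1/(-65 - 31566) = 1/(-31631) = -1/31631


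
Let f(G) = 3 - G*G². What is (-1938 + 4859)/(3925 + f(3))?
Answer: 2921/3901 ≈ 0.74878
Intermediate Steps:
f(G) = 3 - G³
(-1938 + 4859)/(3925 + f(3)) = (-1938 + 4859)/(3925 + (3 - 1*3³)) = 2921/(3925 + (3 - 1*27)) = 2921/(3925 + (3 - 27)) = 2921/(3925 - 24) = 2921/3901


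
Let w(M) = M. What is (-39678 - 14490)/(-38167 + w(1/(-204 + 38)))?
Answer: 8991888/6335723 ≈ 1.4192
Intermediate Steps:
(-39678 - 14490)/(-38167 + w(1/(-204 + 38))) = (-39678 - 14490)/(-38167 + 1/(-204 + 38)) = -54168/(-38167 + 1/(-166)) = -54168/(-38167 - 1/166) = -54168/(-6335723/166) = -54168*(-166/6335723) = 8991888/6335723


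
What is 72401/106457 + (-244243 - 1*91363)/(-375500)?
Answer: 31457091721/19987301750 ≈ 1.5739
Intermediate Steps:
72401/106457 + (-244243 - 1*91363)/(-375500) = 72401*(1/106457) + (-244243 - 91363)*(-1/375500) = 72401/106457 - 335606*(-1/375500) = 72401/106457 + 167803/187750 = 31457091721/19987301750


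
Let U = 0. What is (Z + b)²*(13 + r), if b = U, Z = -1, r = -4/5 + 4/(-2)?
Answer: 51/5 ≈ 10.200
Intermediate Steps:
r = -14/5 (r = -4*⅕ + 4*(-½) = -⅘ - 2 = -14/5 ≈ -2.8000)
b = 0
(Z + b)²*(13 + r) = (-1 + 0)²*(13 - 14/5) = (-1)²*(51/5) = 1*(51/5) = 51/5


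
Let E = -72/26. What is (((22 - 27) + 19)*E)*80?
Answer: -40320/13 ≈ -3101.5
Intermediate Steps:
E = -36/13 (E = -72*1/26 = -36/13 ≈ -2.7692)
(((22 - 27) + 19)*E)*80 = (((22 - 27) + 19)*(-36/13))*80 = ((-5 + 19)*(-36/13))*80 = (14*(-36/13))*80 = -504/13*80 = -40320/13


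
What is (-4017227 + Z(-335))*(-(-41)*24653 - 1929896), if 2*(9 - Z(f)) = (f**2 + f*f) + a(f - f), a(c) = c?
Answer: 3795466038489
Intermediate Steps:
Z(f) = 9 - f**2 (Z(f) = 9 - ((f**2 + f*f) + (f - f))/2 = 9 - ((f**2 + f**2) + 0)/2 = 9 - (2*f**2 + 0)/2 = 9 - f**2)
(-4017227 + Z(-335))*(-(-41)*24653 - 1929896) = (-4017227 + (9 - 1*(-335)**2))*(-(-41)*24653 - 1929896) = (-4017227 + (9 - 1*112225))*(-1*(-1010773) - 1929896) = (-4017227 + (9 - 112225))*(1010773 - 1929896) = (-4017227 - 112216)*(-919123) = -4129443*(-919123) = 3795466038489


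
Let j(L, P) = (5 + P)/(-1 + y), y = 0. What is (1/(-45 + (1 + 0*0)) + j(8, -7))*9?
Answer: 783/44 ≈ 17.795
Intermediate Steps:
j(L, P) = -5 - P (j(L, P) = (5 + P)/(-1 + 0) = (5 + P)/(-1) = (5 + P)*(-1) = -5 - P)
(1/(-45 + (1 + 0*0)) + j(8, -7))*9 = (1/(-45 + (1 + 0*0)) + (-5 - 1*(-7)))*9 = (1/(-45 + (1 + 0)) + (-5 + 7))*9 = (1/(-45 + 1) + 2)*9 = (1/(-44) + 2)*9 = (-1/44 + 2)*9 = (87/44)*9 = 783/44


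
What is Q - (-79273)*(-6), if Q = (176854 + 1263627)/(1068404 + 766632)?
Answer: -124687344641/262148 ≈ -4.7564e+5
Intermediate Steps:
Q = 205783/262148 (Q = 1440481/1835036 = 1440481*(1/1835036) = 205783/262148 ≈ 0.78499)
Q - (-79273)*(-6) = 205783/262148 - (-79273)*(-6) = 205783/262148 - 1*475638 = 205783/262148 - 475638 = -124687344641/262148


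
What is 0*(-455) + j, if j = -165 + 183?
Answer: 18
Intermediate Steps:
j = 18
0*(-455) + j = 0*(-455) + 18 = 0 + 18 = 18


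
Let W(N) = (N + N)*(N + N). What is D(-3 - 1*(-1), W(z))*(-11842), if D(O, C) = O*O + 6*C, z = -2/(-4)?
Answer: -118420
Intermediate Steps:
z = ½ (z = -2*(-¼) = ½ ≈ 0.50000)
W(N) = 4*N² (W(N) = (2*N)*(2*N) = 4*N²)
D(O, C) = O² + 6*C
D(-3 - 1*(-1), W(z))*(-11842) = ((-3 - 1*(-1))² + 6*(4*(½)²))*(-11842) = ((-3 + 1)² + 6*(4*(¼)))*(-11842) = ((-2)² + 6*1)*(-11842) = (4 + 6)*(-11842) = 10*(-11842) = -118420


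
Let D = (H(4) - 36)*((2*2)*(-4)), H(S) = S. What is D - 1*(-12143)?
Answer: 12655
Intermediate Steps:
D = 512 (D = (4 - 36)*((2*2)*(-4)) = -128*(-4) = -32*(-16) = 512)
D - 1*(-12143) = 512 - 1*(-12143) = 512 + 12143 = 12655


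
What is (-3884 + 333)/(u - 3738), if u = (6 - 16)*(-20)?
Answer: 3551/3538 ≈ 1.0037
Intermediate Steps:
u = 200 (u = -10*(-20) = 200)
(-3884 + 333)/(u - 3738) = (-3884 + 333)/(200 - 3738) = -3551/(-3538) = -3551*(-1/3538) = 3551/3538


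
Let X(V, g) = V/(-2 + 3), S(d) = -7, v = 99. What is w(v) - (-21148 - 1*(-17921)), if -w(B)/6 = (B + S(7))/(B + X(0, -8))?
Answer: 106307/33 ≈ 3221.4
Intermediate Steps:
X(V, g) = V (X(V, g) = V/1 = 1*V = V)
w(B) = -6*(-7 + B)/B (w(B) = -6*(B - 7)/(B + 0) = -6*(-7 + B)/B)
w(v) - (-21148 - 1*(-17921)) = (-6 + 42/99) - (-21148 - 1*(-17921)) = (-6 + 42*(1/99)) - (-21148 + 17921) = (-6 + 14/33) - 1*(-3227) = -184/33 + 3227 = 106307/33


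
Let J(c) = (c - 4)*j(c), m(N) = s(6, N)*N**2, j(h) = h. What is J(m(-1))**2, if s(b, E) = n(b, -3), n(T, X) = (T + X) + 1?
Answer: 0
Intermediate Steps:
n(T, X) = 1 + T + X
s(b, E) = -2 + b (s(b, E) = 1 + b - 3 = -2 + b)
m(N) = 4*N**2 (m(N) = (-2 + 6)*N**2 = 4*N**2)
J(c) = c*(-4 + c) (J(c) = (c - 4)*c = (-4 + c)*c = c*(-4 + c))
J(m(-1))**2 = ((4*(-1)**2)*(-4 + 4*(-1)**2))**2 = ((4*1)*(-4 + 4*1))**2 = (4*(-4 + 4))**2 = (4*0)**2 = 0**2 = 0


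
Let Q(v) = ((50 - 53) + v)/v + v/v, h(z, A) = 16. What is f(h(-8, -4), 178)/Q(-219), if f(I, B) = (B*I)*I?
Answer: 3326464/147 ≈ 22629.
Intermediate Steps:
f(I, B) = B*I²
Q(v) = 1 + (-3 + v)/v (Q(v) = (-3 + v)/v + 1 = 1 + (-3 + v)/v)
f(h(-8, -4), 178)/Q(-219) = (178*16²)/(2 - 3/(-219)) = (178*256)/(2 - 3*(-1/219)) = 45568/(2 + 1/73) = 45568/(147/73) = 45568*(73/147) = 3326464/147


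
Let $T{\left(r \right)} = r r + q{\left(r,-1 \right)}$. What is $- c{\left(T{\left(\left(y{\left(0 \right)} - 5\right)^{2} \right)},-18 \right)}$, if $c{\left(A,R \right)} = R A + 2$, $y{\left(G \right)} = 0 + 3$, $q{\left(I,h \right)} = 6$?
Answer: $394$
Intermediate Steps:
$y{\left(G \right)} = 3$
$T{\left(r \right)} = 6 + r^{2}$ ($T{\left(r \right)} = r r + 6 = r^{2} + 6 = 6 + r^{2}$)
$c{\left(A,R \right)} = 2 + A R$ ($c{\left(A,R \right)} = A R + 2 = 2 + A R$)
$- c{\left(T{\left(\left(y{\left(0 \right)} - 5\right)^{2} \right)},-18 \right)} = - (2 + \left(6 + \left(\left(3 - 5\right)^{2}\right)^{2}\right) \left(-18\right)) = - (2 + \left(6 + \left(\left(-2\right)^{2}\right)^{2}\right) \left(-18\right)) = - (2 + \left(6 + 4^{2}\right) \left(-18\right)) = - (2 + \left(6 + 16\right) \left(-18\right)) = - (2 + 22 \left(-18\right)) = - (2 - 396) = \left(-1\right) \left(-394\right) = 394$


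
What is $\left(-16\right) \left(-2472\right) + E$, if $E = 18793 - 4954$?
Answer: $53391$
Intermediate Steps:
$E = 13839$ ($E = 18793 - 4954 = 13839$)
$\left(-16\right) \left(-2472\right) + E = \left(-16\right) \left(-2472\right) + 13839 = 39552 + 13839 = 53391$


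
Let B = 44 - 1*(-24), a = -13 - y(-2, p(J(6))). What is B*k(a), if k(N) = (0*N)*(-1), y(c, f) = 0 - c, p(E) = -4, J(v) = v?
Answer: 0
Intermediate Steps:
y(c, f) = -c
a = -15 (a = -13 - (-1)*(-2) = -13 - 1*2 = -13 - 2 = -15)
B = 68 (B = 44 + 24 = 68)
k(N) = 0 (k(N) = 0*(-1) = 0)
B*k(a) = 68*0 = 0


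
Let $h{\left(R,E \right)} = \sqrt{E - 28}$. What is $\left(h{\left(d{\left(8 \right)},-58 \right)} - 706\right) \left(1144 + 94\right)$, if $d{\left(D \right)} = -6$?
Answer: $-874028 + 1238 i \sqrt{86} \approx -8.7403 \cdot 10^{5} + 11481.0 i$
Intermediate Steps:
$h{\left(R,E \right)} = \sqrt{-28 + E}$
$\left(h{\left(d{\left(8 \right)},-58 \right)} - 706\right) \left(1144 + 94\right) = \left(\sqrt{-28 - 58} - 706\right) \left(1144 + 94\right) = \left(\sqrt{-86} - 706\right) 1238 = \left(i \sqrt{86} - 706\right) 1238 = \left(-706 + i \sqrt{86}\right) 1238 = -874028 + 1238 i \sqrt{86}$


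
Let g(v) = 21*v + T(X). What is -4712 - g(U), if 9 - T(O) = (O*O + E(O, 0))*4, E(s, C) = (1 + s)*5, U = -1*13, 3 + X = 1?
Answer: -4452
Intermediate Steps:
X = -2 (X = -3 + 1 = -2)
U = -13
E(s, C) = 5 + 5*s
T(O) = -11 - 20*O - 4*O² (T(O) = 9 - (O*O + (5 + 5*O))*4 = 9 - (O² + (5 + 5*O))*4 = 9 - (5 + O² + 5*O)*4 = 9 - (20 + 4*O² + 20*O) = 9 + (-20 - 20*O - 4*O²) = -11 - 20*O - 4*O²)
g(v) = 13 + 21*v (g(v) = 21*v + (-11 - 20*(-2) - 4*(-2)²) = 21*v + (-11 + 40 - 4*4) = 21*v + (-11 + 40 - 16) = 21*v + 13 = 13 + 21*v)
-4712 - g(U) = -4712 - (13 + 21*(-13)) = -4712 - (13 - 273) = -4712 - 1*(-260) = -4712 + 260 = -4452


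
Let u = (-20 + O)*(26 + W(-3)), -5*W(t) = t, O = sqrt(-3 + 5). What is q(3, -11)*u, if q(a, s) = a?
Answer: -1596 + 399*sqrt(2)/5 ≈ -1483.1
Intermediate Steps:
O = sqrt(2) ≈ 1.4142
W(t) = -t/5
u = -532 + 133*sqrt(2)/5 (u = (-20 + sqrt(2))*(26 - 1/5*(-3)) = (-20 + sqrt(2))*(26 + 3/5) = (-20 + sqrt(2))*(133/5) = -532 + 133*sqrt(2)/5 ≈ -494.38)
q(3, -11)*u = 3*(-532 + 133*sqrt(2)/5) = -1596 + 399*sqrt(2)/5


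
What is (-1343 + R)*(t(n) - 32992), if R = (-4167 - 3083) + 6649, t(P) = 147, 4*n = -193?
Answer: 63850680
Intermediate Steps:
n = -193/4 (n = (¼)*(-193) = -193/4 ≈ -48.250)
R = -601 (R = -7250 + 6649 = -601)
(-1343 + R)*(t(n) - 32992) = (-1343 - 601)*(147 - 32992) = -1944*(-32845) = 63850680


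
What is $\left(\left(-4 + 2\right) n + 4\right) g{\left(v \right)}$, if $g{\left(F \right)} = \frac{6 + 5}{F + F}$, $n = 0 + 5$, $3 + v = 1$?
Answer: $\frac{33}{2} \approx 16.5$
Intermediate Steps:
$v = -2$ ($v = -3 + 1 = -2$)
$n = 5$
$g{\left(F \right)} = \frac{11}{2 F}$
$\left(\left(-4 + 2\right) n + 4\right) g{\left(v \right)} = \left(\left(-4 + 2\right) 5 + 4\right) \frac{11}{2 \left(-2\right)} = \left(\left(-2\right) 5 + 4\right) \frac{11}{2} \left(- \frac{1}{2}\right) = \left(-10 + 4\right) \left(- \frac{11}{4}\right) = \left(-6\right) \left(- \frac{11}{4}\right) = \frac{33}{2}$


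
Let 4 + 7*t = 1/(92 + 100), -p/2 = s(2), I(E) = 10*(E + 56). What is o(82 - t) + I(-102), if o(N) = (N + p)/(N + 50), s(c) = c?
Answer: -81854901/178175 ≈ -459.41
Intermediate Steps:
I(E) = 560 + 10*E (I(E) = 10*(56 + E) = 560 + 10*E)
p = -4 (p = -2*2 = -4)
t = -767/1344 (t = -4/7 + 1/(7*(92 + 100)) = -4/7 + (⅐)/192 = -4/7 + (⅐)*(1/192) = -4/7 + 1/1344 = -767/1344 ≈ -0.57068)
o(N) = (-4 + N)/(50 + N) (o(N) = (N - 4)/(N + 50) = (-4 + N)/(50 + N))
o(82 - t) + I(-102) = (-4 + (82 - 1*(-767/1344)))/(50 + (82 - 1*(-767/1344))) + (560 + 10*(-102)) = (-4 + (82 + 767/1344))/(50 + (82 + 767/1344)) + (560 - 1020) = (-4 + 110975/1344)/(50 + 110975/1344) - 460 = (105599/1344)/(178175/1344) - 460 = (1344/178175)*(105599/1344) - 460 = 105599/178175 - 460 = -81854901/178175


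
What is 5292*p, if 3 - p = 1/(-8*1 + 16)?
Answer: 30429/2 ≈ 15215.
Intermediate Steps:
p = 23/8 (p = 3 - 1/(-8*1 + 16) = 3 - 1/(-8 + 16) = 3 - 1/8 = 3 - 1*⅛ = 3 - ⅛ = 23/8 ≈ 2.8750)
5292*p = 5292*(23/8) = 30429/2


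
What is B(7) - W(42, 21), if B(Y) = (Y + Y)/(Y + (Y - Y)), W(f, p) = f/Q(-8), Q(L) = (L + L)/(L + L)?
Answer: -40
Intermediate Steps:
Q(L) = 1 (Q(L) = (2*L)/((2*L)) = (2*L)*(1/(2*L)) = 1)
W(f, p) = f (W(f, p) = f/1 = f*1 = f)
B(Y) = 2 (B(Y) = (2*Y)/(Y + 0) = (2*Y)/Y = 2)
B(7) - W(42, 21) = 2 - 1*42 = 2 - 42 = -40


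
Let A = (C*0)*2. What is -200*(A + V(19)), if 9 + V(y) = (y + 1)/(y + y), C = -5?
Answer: 32200/19 ≈ 1694.7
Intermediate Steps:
V(y) = -9 + (1 + y)/(2*y) (V(y) = -9 + (y + 1)/(y + y) = -9 + (1 + y)/((2*y)) = -9 + (1 + y)*(1/(2*y)) = -9 + (1 + y)/(2*y))
A = 0 (A = -5*0*2 = 0*2 = 0)
-200*(A + V(19)) = -200*(0 + (½)*(1 - 17*19)/19) = -200*(0 + (½)*(1/19)*(1 - 323)) = -200*(0 + (½)*(1/19)*(-322)) = -200*(0 - 161/19) = -200*(-161/19) = 32200/19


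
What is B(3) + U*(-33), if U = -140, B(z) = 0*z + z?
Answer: 4623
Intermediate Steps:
B(z) = z (B(z) = 0 + z = z)
B(3) + U*(-33) = 3 - 140*(-33) = 3 + 4620 = 4623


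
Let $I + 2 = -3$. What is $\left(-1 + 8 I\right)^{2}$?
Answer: $1681$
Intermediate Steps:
$I = -5$ ($I = -2 - 3 = -5$)
$\left(-1 + 8 I\right)^{2} = \left(-1 + 8 \left(-5\right)\right)^{2} = \left(-1 - 40\right)^{2} = \left(-41\right)^{2} = 1681$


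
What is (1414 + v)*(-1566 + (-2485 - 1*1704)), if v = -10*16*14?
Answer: 4753630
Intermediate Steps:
v = -2240 (v = -160*14 = -2240)
(1414 + v)*(-1566 + (-2485 - 1*1704)) = (1414 - 2240)*(-1566 + (-2485 - 1*1704)) = -826*(-1566 + (-2485 - 1704)) = -826*(-1566 - 4189) = -826*(-5755) = 4753630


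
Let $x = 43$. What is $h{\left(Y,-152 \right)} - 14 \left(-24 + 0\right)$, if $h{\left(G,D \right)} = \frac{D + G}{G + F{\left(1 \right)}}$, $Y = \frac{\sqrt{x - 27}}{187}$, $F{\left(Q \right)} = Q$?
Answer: $\frac{35756}{191} \approx 187.2$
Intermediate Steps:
$Y = \frac{4}{187}$ ($Y = \frac{\sqrt{43 - 27}}{187} = \sqrt{16} \cdot \frac{1}{187} = 4 \cdot \frac{1}{187} = \frac{4}{187} \approx 0.02139$)
$h{\left(G,D \right)} = \frac{D + G}{1 + G}$ ($h{\left(G,D \right)} = \frac{D + G}{G + 1} = \frac{D + G}{1 + G}$)
$h{\left(Y,-152 \right)} - 14 \left(-24 + 0\right) = \frac{-152 + \frac{4}{187}}{1 + \frac{4}{187}} - 14 \left(-24 + 0\right) = \frac{1}{\frac{191}{187}} \left(- \frac{28420}{187}\right) - 14 \left(-24\right) = \frac{187}{191} \left(- \frac{28420}{187}\right) - -336 = - \frac{28420}{191} + 336 = \frac{35756}{191}$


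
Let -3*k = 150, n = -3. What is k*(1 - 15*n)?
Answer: -2300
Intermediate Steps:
k = -50 (k = -1/3*150 = -50)
k*(1 - 15*n) = -50*(1 - 15*(-3)) = -50*(1 + 45) = -50*46 = -2300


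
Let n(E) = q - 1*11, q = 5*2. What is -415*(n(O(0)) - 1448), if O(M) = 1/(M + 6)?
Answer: 601335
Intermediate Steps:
O(M) = 1/(6 + M)
q = 10
n(E) = -1 (n(E) = 10 - 1*11 = 10 - 11 = -1)
-415*(n(O(0)) - 1448) = -415*(-1 - 1448) = -415*(-1449) = 601335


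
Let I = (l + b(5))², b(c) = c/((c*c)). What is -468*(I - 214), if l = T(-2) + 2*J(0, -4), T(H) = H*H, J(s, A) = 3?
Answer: 1286532/25 ≈ 51461.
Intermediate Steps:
T(H) = H²
b(c) = 1/c (b(c) = c/(c²) = c/c² = 1/c)
l = 10 (l = (-2)² + 2*3 = 4 + 6 = 10)
I = 2601/25 (I = (10 + 1/5)² = (10 + ⅕)² = (51/5)² = 2601/25 ≈ 104.04)
-468*(I - 214) = -468*(2601/25 - 214) = -468*(-2749/25) = 1286532/25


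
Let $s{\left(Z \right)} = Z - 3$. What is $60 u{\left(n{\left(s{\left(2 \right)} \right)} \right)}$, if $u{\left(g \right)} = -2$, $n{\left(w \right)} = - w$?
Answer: $-120$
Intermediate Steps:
$s{\left(Z \right)} = -3 + Z$ ($s{\left(Z \right)} = Z - 3 = -3 + Z$)
$60 u{\left(n{\left(s{\left(2 \right)} \right)} \right)} = 60 \left(-2\right) = -120$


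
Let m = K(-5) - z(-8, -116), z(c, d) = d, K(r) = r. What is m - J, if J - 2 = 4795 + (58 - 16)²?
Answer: -6450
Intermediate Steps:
J = 6561 (J = 2 + (4795 + (58 - 16)²) = 2 + (4795 + 42²) = 2 + (4795 + 1764) = 2 + 6559 = 6561)
m = 111 (m = -5 - 1*(-116) = -5 + 116 = 111)
m - J = 111 - 1*6561 = 111 - 6561 = -6450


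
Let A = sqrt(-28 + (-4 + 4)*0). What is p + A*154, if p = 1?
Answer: 1 + 308*I*sqrt(7) ≈ 1.0 + 814.89*I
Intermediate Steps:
A = 2*I*sqrt(7) (A = sqrt(-28 + 0*0) = sqrt(-28 + 0) = sqrt(-28) = 2*I*sqrt(7) ≈ 5.2915*I)
p + A*154 = 1 + (2*I*sqrt(7))*154 = 1 + 308*I*sqrt(7)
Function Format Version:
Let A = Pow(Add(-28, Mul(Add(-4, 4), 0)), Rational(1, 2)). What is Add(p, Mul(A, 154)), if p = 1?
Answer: Add(1, Mul(308, I, Pow(7, Rational(1, 2)))) ≈ Add(1.0000, Mul(814.89, I))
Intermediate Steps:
A = Mul(2, I, Pow(7, Rational(1, 2))) (A = Pow(Add(-28, Mul(0, 0)), Rational(1, 2)) = Pow(Add(-28, 0), Rational(1, 2)) = Pow(-28, Rational(1, 2)) = Mul(2, I, Pow(7, Rational(1, 2))) ≈ Mul(5.2915, I))
Add(p, Mul(A, 154)) = Add(1, Mul(Mul(2, I, Pow(7, Rational(1, 2))), 154)) = Add(1, Mul(308, I, Pow(7, Rational(1, 2))))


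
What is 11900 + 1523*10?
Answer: 27130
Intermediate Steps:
11900 + 1523*10 = 11900 + 15230 = 27130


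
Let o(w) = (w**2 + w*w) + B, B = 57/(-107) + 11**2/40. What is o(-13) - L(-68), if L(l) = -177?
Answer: 2214867/4280 ≈ 517.49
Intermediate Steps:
B = 10667/4280 (B = 57*(-1/107) + 121*(1/40) = -57/107 + 121/40 = 10667/4280 ≈ 2.4923)
o(w) = 10667/4280 + 2*w**2 (o(w) = (w**2 + w*w) + 10667/4280 = (w**2 + w**2) + 10667/4280 = 2*w**2 + 10667/4280 = 10667/4280 + 2*w**2)
o(-13) - L(-68) = (10667/4280 + 2*(-13)**2) - 1*(-177) = (10667/4280 + 2*169) + 177 = (10667/4280 + 338) + 177 = 1457307/4280 + 177 = 2214867/4280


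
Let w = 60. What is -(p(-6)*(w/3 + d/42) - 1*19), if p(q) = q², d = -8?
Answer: -4859/7 ≈ -694.14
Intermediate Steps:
-(p(-6)*(w/3 + d/42) - 1*19) = -((-6)²*(60/3 - 8/42) - 1*19) = -(36*(60*(⅓) - 8*1/42) - 19) = -(36*(20 - 4/21) - 19) = -(36*(416/21) - 19) = -(4992/7 - 19) = -1*4859/7 = -4859/7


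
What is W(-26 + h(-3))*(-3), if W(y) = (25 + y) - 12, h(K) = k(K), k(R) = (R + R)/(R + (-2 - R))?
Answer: 30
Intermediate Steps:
k(R) = -R (k(R) = (2*R)/(-2) = (2*R)*(-½) = -R)
h(K) = -K
W(y) = 13 + y
W(-26 + h(-3))*(-3) = (13 + (-26 - 1*(-3)))*(-3) = (13 + (-26 + 3))*(-3) = (13 - 23)*(-3) = -10*(-3) = 30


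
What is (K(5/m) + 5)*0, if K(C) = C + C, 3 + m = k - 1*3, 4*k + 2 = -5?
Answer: 0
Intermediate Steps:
k = -7/4 (k = -½ + (¼)*(-5) = -½ - 5/4 = -7/4 ≈ -1.7500)
m = -31/4 (m = -3 + (-7/4 - 1*3) = -3 + (-7/4 - 3) = -3 - 19/4 = -31/4 ≈ -7.7500)
K(C) = 2*C
(K(5/m) + 5)*0 = (2*(5/(-31/4)) + 5)*0 = (2*(5*(-4/31)) + 5)*0 = (2*(-20/31) + 5)*0 = (-40/31 + 5)*0 = (115/31)*0 = 0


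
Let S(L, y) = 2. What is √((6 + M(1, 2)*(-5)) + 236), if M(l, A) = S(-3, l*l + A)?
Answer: 2*√58 ≈ 15.232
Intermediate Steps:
M(l, A) = 2
√((6 + M(1, 2)*(-5)) + 236) = √((6 + 2*(-5)) + 236) = √((6 - 10) + 236) = √(-4 + 236) = √232 = 2*√58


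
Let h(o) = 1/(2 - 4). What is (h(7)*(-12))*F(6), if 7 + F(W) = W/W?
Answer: -36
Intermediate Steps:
h(o) = -½ (h(o) = 1/(-2) = -½)
F(W) = -6 (F(W) = -7 + W/W = -7 + 1 = -6)
(h(7)*(-12))*F(6) = -½*(-12)*(-6) = 6*(-6) = -36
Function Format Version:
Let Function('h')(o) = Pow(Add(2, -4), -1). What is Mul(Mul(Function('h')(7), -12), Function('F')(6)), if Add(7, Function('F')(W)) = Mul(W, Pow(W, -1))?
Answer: -36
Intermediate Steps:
Function('h')(o) = Rational(-1, 2) (Function('h')(o) = Pow(-2, -1) = Rational(-1, 2))
Function('F')(W) = -6 (Function('F')(W) = Add(-7, Mul(W, Pow(W, -1))) = Add(-7, 1) = -6)
Mul(Mul(Function('h')(7), -12), Function('F')(6)) = Mul(Mul(Rational(-1, 2), -12), -6) = Mul(6, -6) = -36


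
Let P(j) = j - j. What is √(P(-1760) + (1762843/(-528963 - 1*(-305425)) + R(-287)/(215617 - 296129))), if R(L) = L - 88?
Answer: I*√203513677629304634/160691888 ≈ 2.8074*I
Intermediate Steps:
R(L) = -88 + L
P(j) = 0
√(P(-1760) + (1762843/(-528963 - 1*(-305425)) + R(-287)/(215617 - 296129))) = √(0 + (1762843/(-528963 - 1*(-305425)) + (-88 - 287)/(215617 - 296129))) = √(0 + (1762843/(-528963 + 305425) - 375/(-80512))) = √(0 + (1762843/(-223538) - 375*(-1/80512))) = √(0 + (1762843*(-1/223538) + 375/80512)) = √(0 + (-1762843/223538 + 375/80512)) = √(0 - 70923094433/8998745728) = √(-70923094433/8998745728) = I*√203513677629304634/160691888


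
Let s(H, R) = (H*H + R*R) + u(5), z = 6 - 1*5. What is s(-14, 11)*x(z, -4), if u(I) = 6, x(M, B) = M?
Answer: 323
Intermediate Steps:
z = 1 (z = 6 - 5 = 1)
s(H, R) = 6 + H² + R² (s(H, R) = (H*H + R*R) + 6 = (H² + R²) + 6 = 6 + H² + R²)
s(-14, 11)*x(z, -4) = (6 + (-14)² + 11²)*1 = (6 + 196 + 121)*1 = 323*1 = 323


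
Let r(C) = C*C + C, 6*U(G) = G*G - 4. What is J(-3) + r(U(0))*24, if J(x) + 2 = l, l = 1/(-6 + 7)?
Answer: -19/3 ≈ -6.3333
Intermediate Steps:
l = 1 (l = 1/1 = 1)
U(G) = -2/3 + G**2/6 (U(G) = (G*G - 4)/6 = (G**2 - 4)/6 = (-4 + G**2)/6 = -2/3 + G**2/6)
J(x) = -1 (J(x) = -2 + 1 = -1)
r(C) = C + C**2 (r(C) = C**2 + C = C + C**2)
J(-3) + r(U(0))*24 = -1 + ((-2/3 + (1/6)*0**2)*(1 + (-2/3 + (1/6)*0**2)))*24 = -1 + ((-2/3 + (1/6)*0)*(1 + (-2/3 + (1/6)*0)))*24 = -1 + ((-2/3 + 0)*(1 + (-2/3 + 0)))*24 = -1 - 2*(1 - 2/3)/3*24 = -1 - 2/3*1/3*24 = -1 - 2/9*24 = -1 - 16/3 = -19/3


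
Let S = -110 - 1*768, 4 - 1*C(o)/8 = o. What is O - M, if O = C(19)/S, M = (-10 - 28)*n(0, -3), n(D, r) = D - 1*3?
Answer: -49986/439 ≈ -113.86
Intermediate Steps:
C(o) = 32 - 8*o
S = -878 (S = -110 - 768 = -878)
n(D, r) = -3 + D (n(D, r) = D - 3 = -3 + D)
M = 114 (M = (-10 - 28)*(-3 + 0) = -38*(-3) = 114)
O = 60/439 (O = (32 - 8*19)/(-878) = (32 - 152)*(-1/878) = -120*(-1/878) = 60/439 ≈ 0.13667)
O - M = 60/439 - 1*114 = 60/439 - 114 = -49986/439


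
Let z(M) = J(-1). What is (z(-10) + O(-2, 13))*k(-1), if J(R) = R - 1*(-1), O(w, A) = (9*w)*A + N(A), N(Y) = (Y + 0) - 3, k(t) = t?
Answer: 224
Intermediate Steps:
N(Y) = -3 + Y (N(Y) = Y - 3 = -3 + Y)
O(w, A) = -3 + A + 9*A*w (O(w, A) = (9*w)*A + (-3 + A) = 9*A*w + (-3 + A) = -3 + A + 9*A*w)
J(R) = 1 + R (J(R) = R + 1 = 1 + R)
z(M) = 0 (z(M) = 1 - 1 = 0)
(z(-10) + O(-2, 13))*k(-1) = (0 + (-3 + 13 + 9*13*(-2)))*(-1) = (0 + (-3 + 13 - 234))*(-1) = (0 - 224)*(-1) = -224*(-1) = 224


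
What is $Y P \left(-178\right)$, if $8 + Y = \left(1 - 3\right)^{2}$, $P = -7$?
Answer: $-4984$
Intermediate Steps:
$Y = -4$ ($Y = -8 + \left(1 - 3\right)^{2} = -8 + \left(-2\right)^{2} = -8 + 4 = -4$)
$Y P \left(-178\right) = \left(-4\right) \left(-7\right) \left(-178\right) = 28 \left(-178\right) = -4984$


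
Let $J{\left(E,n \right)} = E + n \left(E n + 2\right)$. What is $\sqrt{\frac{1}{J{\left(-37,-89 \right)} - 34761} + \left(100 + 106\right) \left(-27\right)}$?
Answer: $\frac{7 i \sqrt{12215828644239}}{328053} \approx 74.579 i$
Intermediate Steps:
$J{\left(E,n \right)} = E + n \left(2 + E n\right)$
$\sqrt{\frac{1}{J{\left(-37,-89 \right)} - 34761} + \left(100 + 106\right) \left(-27\right)} = \sqrt{\frac{1}{\left(-37 + 2 \left(-89\right) - 37 \left(-89\right)^{2}\right) - 34761} + \left(100 + 106\right) \left(-27\right)} = \sqrt{\frac{1}{\left(-37 - 178 - 293077\right) - 34761} + 206 \left(-27\right)} = \sqrt{\frac{1}{\left(-37 - 178 - 293077\right) - 34761} - 5562} = \sqrt{\frac{1}{-293292 - 34761} - 5562} = \sqrt{\frac{1}{-328053} - 5562} = \sqrt{- \frac{1}{328053} - 5562} = \sqrt{- \frac{1824630787}{328053}} = \frac{7 i \sqrt{12215828644239}}{328053}$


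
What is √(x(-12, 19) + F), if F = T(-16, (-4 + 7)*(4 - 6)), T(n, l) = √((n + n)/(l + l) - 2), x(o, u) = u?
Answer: √(171 + 3*√6)/3 ≈ 4.4516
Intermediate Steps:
T(n, l) = √(-2 + n/l) (T(n, l) = √((2*n)/((2*l)) - 2) = √((2*n)*(1/(2*l)) - 2) = √(n/l - 2) = √(-2 + n/l))
F = √6/3 (F = √(-2 - 16*1/((-4 + 7)*(4 - 6))) = √(-2 - 16/(3*(-2))) = √(-2 - 16/(-6)) = √(-2 - 16*(-⅙)) = √(-2 + 8/3) = √(⅔) = √6/3 ≈ 0.81650)
√(x(-12, 19) + F) = √(19 + √6/3)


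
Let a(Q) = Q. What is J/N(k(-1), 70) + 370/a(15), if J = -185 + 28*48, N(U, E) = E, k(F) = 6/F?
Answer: 8657/210 ≈ 41.224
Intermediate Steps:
J = 1159 (J = -185 + 1344 = 1159)
J/N(k(-1), 70) + 370/a(15) = 1159/70 + 370/15 = 1159*(1/70) + 370*(1/15) = 1159/70 + 74/3 = 8657/210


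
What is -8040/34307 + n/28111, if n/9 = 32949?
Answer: 9947419647/964404077 ≈ 10.315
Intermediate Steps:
n = 296541 (n = 9*32949 = 296541)
-8040/34307 + n/28111 = -8040/34307 + 296541/28111 = 9947419647/964404077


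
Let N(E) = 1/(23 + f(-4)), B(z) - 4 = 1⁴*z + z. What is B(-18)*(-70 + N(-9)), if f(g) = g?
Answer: 42528/19 ≈ 2238.3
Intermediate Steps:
B(z) = 4 + 2*z (B(z) = 4 + (1⁴*z + z) = 4 + (1*z + z) = 4 + (z + z) = 4 + 2*z)
N(E) = 1/19 (N(E) = 1/(23 - 4) = 1/19)
B(-18)*(-70 + N(-9)) = (4 + 2*(-18))*(-70 + 1/19) = (4 - 36)*(-1329/19) = -32*(-1329/19) = 42528/19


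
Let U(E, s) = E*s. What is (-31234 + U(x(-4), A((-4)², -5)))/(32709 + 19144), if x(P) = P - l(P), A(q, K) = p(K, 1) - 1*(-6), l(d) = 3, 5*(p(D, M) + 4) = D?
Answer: -31241/51853 ≈ -0.60249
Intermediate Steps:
p(D, M) = -4 + D/5
A(q, K) = 2 + K/5 (A(q, K) = (-4 + K/5) - 1*(-6) = (-4 + K/5) + 6 = 2 + K/5)
x(P) = -3 + P (x(P) = P - 1*3 = P - 3 = -3 + P)
(-31234 + U(x(-4), A((-4)², -5)))/(32709 + 19144) = (-31234 + (-3 - 4)*(2 + (⅕)*(-5)))/(32709 + 19144) = (-31234 - 7*(2 - 1))/51853 = (-31234 - 7*1)*(1/51853) = (-31234 - 7)*(1/51853) = -31241*1/51853 = -31241/51853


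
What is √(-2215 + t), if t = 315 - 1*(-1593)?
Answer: I*√307 ≈ 17.521*I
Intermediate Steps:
t = 1908 (t = 315 + 1593 = 1908)
√(-2215 + t) = √(-2215 + 1908) = √(-307) = I*√307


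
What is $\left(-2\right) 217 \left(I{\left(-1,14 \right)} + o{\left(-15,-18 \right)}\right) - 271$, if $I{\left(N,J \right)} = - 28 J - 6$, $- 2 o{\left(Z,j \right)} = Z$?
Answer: $169206$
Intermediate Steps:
$o{\left(Z,j \right)} = - \frac{Z}{2}$
$I{\left(N,J \right)} = -6 - 28 J$
$\left(-2\right) 217 \left(I{\left(-1,14 \right)} + o{\left(-15,-18 \right)}\right) - 271 = \left(-2\right) 217 \left(\left(-6 - 392\right) - - \frac{15}{2}\right) - 271 = - 434 \left(\left(-6 - 392\right) + \frac{15}{2}\right) - 271 = - 434 \left(-398 + \frac{15}{2}\right) - 271 = \left(-434\right) \left(- \frac{781}{2}\right) - 271 = 169477 - 271 = 169206$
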